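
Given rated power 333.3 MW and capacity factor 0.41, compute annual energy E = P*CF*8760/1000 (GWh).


E = 333.3 * 0.41 * 8760 / 1000 = 1197.0803 GWh


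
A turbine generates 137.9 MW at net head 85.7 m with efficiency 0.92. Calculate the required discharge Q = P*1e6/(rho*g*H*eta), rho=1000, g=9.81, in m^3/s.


Q = 137.9 * 1e6 / (1000 * 9.81 * 85.7 * 0.92) = 178.2898 m^3/s


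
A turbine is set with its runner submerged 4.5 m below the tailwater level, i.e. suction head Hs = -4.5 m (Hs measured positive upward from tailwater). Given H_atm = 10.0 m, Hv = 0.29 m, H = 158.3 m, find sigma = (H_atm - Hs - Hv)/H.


sigma = (10.0 - (-4.5) - 0.29) / 158.3 = 0.0898


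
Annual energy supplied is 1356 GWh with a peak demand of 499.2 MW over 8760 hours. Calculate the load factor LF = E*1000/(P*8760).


LF = 1356 * 1000 / (499.2 * 8760) = 0.3101


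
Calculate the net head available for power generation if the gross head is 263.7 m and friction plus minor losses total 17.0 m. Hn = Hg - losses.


Hn = 263.7 - 17.0 = 246.7000 m


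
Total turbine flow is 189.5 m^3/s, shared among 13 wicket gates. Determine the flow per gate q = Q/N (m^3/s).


q = 189.5 / 13 = 14.5769 m^3/s


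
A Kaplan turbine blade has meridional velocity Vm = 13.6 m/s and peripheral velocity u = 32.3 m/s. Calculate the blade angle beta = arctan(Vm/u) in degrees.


beta = arctan(13.6 / 32.3) = 22.8337 degrees


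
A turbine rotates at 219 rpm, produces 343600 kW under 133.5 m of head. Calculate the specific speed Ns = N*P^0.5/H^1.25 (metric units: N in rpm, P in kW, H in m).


Ns = 219 * 343600^0.5 / 133.5^1.25 = 282.8910


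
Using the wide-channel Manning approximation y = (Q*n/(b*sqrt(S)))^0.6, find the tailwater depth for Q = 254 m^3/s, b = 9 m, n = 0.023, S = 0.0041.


y = (254 * 0.023 / (9 * 0.0041^0.5))^0.6 = 4.0138 m


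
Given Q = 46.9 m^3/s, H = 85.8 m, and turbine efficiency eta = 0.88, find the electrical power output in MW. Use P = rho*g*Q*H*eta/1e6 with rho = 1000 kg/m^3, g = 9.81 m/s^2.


P = 1000 * 9.81 * 46.9 * 85.8 * 0.88 / 1e6 = 34.7386 MW


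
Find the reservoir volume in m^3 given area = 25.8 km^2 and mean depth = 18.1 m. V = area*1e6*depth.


V = 25.8 * 1e6 * 18.1 = 4.6698e+08 m^3


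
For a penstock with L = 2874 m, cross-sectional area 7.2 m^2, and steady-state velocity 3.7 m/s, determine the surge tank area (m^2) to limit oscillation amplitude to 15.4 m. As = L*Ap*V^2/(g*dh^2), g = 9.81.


As = 2874 * 7.2 * 3.7^2 / (9.81 * 15.4^2) = 121.7621 m^2


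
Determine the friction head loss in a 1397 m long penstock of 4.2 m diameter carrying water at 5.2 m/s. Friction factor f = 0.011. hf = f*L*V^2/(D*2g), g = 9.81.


hf = 0.011 * 1397 * 5.2^2 / (4.2 * 2 * 9.81) = 5.0425 m


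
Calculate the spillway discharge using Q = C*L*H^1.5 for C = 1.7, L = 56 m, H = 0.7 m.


Q = 1.7 * 56 * 0.7^1.5 = 55.7550 m^3/s


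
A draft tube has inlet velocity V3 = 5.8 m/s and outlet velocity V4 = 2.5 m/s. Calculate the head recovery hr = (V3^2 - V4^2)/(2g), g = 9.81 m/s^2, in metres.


hr = (5.8^2 - 2.5^2) / (2*9.81) = 1.3960 m


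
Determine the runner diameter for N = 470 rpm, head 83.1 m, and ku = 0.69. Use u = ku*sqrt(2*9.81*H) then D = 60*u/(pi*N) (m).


u = 0.69 * sqrt(2*9.81*83.1) = 27.8612 m/s
D = 60 * 27.8612 / (pi * 470) = 1.1321 m


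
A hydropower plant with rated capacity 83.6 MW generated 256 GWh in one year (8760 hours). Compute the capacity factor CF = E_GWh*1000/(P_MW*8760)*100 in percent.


CF = 256 * 1000 / (83.6 * 8760) * 100 = 34.9566 %


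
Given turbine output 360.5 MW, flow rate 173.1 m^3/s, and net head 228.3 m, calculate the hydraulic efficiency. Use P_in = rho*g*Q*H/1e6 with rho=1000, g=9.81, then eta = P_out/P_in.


P_in = 1000 * 9.81 * 173.1 * 228.3 / 1e6 = 387.6787 MW
eta = 360.5 / 387.6787 = 0.9299


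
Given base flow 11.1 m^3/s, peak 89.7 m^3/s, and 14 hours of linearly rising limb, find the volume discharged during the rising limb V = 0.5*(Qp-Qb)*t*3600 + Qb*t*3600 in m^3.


V = 0.5*(89.7 - 11.1)*14*3600 + 11.1*14*3600 = 2.5402e+06 m^3


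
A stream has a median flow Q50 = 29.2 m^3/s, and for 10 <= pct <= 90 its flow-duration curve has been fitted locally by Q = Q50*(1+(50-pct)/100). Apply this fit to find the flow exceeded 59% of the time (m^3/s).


Q = 29.2 * (1 + (50 - 59)/100) = 26.5720 m^3/s


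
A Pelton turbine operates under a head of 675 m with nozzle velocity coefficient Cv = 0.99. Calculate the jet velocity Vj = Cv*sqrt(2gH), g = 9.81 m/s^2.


Vj = 0.99 * sqrt(2*9.81*675) = 113.9296 m/s


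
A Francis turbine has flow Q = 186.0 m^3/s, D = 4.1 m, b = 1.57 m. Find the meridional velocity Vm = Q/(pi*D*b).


Vm = 186.0 / (pi * 4.1 * 1.57) = 9.1977 m/s


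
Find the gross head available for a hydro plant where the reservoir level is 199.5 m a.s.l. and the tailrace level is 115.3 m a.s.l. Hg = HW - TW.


Hg = 199.5 - 115.3 = 84.2000 m


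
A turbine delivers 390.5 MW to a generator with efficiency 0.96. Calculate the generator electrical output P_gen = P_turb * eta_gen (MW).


P_gen = 390.5 * 0.96 = 374.8800 MW


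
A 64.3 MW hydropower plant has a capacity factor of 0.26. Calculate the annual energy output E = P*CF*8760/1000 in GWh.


E = 64.3 * 0.26 * 8760 / 1000 = 146.4497 GWh


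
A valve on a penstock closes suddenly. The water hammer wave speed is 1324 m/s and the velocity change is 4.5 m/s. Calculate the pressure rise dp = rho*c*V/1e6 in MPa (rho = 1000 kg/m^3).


dp = 1000 * 1324 * 4.5 / 1e6 = 5.9580 MPa


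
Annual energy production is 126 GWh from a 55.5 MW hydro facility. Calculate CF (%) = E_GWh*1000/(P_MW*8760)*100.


CF = 126 * 1000 / (55.5 * 8760) * 100 = 25.9163 %


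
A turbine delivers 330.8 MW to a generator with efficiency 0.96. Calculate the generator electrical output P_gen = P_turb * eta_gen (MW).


P_gen = 330.8 * 0.96 = 317.5680 MW


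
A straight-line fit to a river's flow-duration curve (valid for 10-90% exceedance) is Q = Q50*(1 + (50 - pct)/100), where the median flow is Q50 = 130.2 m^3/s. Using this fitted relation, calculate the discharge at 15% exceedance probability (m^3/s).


Q = 130.2 * (1 + (50 - 15)/100) = 175.7700 m^3/s


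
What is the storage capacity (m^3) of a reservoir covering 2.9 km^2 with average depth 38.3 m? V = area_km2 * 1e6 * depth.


V = 2.9 * 1e6 * 38.3 = 1.1107e+08 m^3


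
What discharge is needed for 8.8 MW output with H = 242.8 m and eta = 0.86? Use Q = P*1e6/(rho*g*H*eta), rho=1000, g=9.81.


Q = 8.8 * 1e6 / (1000 * 9.81 * 242.8 * 0.86) = 4.2960 m^3/s


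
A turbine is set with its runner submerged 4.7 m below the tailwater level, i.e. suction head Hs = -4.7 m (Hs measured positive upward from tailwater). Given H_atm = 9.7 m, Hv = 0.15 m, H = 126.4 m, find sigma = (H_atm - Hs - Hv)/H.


sigma = (9.7 - (-4.7) - 0.15) / 126.4 = 0.1127


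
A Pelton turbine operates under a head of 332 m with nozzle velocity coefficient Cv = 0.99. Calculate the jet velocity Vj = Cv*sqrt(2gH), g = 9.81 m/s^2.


Vj = 0.99 * sqrt(2*9.81*332) = 79.9013 m/s


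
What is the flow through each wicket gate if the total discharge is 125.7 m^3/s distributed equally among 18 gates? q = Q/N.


q = 125.7 / 18 = 6.9833 m^3/s


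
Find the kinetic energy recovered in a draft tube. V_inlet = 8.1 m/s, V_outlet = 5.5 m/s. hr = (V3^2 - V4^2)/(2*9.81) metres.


hr = (8.1^2 - 5.5^2) / (2*9.81) = 1.8022 m


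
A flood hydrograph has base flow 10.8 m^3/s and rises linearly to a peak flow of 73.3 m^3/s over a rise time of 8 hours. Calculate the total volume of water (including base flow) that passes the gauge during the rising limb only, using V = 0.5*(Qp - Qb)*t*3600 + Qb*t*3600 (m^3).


V = 0.5*(73.3 - 10.8)*8*3600 + 10.8*8*3600 = 1.2110e+06 m^3


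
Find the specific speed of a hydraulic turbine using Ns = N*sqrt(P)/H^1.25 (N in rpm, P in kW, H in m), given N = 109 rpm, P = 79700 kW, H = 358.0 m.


Ns = 109 * 79700^0.5 / 358.0^1.25 = 19.7607


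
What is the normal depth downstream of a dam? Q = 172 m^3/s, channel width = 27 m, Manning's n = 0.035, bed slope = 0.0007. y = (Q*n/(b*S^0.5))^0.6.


y = (172 * 0.035 / (27 * 0.0007^0.5))^0.6 = 3.5926 m


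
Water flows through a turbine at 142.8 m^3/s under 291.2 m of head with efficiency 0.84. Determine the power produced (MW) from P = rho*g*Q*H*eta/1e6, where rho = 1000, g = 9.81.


P = 1000 * 9.81 * 142.8 * 291.2 * 0.84 / 1e6 = 342.6635 MW


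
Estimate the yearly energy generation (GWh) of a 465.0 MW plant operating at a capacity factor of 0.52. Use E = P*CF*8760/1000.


E = 465.0 * 0.52 * 8760 / 1000 = 2118.1680 GWh


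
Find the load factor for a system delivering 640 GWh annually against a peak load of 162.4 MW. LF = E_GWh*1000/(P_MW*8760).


LF = 640 * 1000 / (162.4 * 8760) = 0.4499


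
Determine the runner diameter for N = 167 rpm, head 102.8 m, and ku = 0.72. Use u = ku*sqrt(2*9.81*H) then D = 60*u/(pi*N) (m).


u = 0.72 * sqrt(2*9.81*102.8) = 32.3354 m/s
D = 60 * 32.3354 / (pi * 167) = 3.6980 m


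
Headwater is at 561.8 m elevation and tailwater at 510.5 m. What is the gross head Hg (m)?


Hg = 561.8 - 510.5 = 51.3000 m


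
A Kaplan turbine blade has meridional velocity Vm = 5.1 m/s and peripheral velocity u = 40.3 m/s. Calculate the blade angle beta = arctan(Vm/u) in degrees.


beta = arctan(5.1 / 40.3) = 7.2125 degrees


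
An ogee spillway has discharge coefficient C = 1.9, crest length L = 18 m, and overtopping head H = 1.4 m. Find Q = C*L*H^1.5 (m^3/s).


Q = 1.9 * 18 * 1.4^1.5 = 56.6524 m^3/s


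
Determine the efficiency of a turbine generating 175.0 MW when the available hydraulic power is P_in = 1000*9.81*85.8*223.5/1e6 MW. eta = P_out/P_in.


P_in = 1000 * 9.81 * 85.8 * 223.5 / 1e6 = 188.1195 MW
eta = 175.0 / 188.1195 = 0.9303


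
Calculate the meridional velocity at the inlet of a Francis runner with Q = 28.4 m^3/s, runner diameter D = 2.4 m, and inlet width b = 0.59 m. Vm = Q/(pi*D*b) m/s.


Vm = 28.4 / (pi * 2.4 * 0.59) = 6.3842 m/s


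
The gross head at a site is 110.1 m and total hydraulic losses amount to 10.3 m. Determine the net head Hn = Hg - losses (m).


Hn = 110.1 - 10.3 = 99.8000 m


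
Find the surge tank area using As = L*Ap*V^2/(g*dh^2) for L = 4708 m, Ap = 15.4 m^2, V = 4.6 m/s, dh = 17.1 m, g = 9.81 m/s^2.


As = 4708 * 15.4 * 4.6^2 / (9.81 * 17.1^2) = 534.8249 m^2


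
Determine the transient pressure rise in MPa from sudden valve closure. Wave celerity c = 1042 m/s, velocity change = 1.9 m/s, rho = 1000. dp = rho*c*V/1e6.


dp = 1000 * 1042 * 1.9 / 1e6 = 1.9798 MPa


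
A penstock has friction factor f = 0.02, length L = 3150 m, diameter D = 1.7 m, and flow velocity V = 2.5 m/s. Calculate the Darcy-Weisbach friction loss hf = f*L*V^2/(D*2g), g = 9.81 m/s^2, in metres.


hf = 0.02 * 3150 * 2.5^2 / (1.7 * 2 * 9.81) = 11.8052 m


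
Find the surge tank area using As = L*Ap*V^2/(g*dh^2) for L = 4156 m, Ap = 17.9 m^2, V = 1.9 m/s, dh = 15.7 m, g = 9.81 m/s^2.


As = 4156 * 17.9 * 1.9^2 / (9.81 * 15.7^2) = 111.0625 m^2


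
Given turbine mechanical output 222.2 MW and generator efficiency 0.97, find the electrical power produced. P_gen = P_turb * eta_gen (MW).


P_gen = 222.2 * 0.97 = 215.5340 MW


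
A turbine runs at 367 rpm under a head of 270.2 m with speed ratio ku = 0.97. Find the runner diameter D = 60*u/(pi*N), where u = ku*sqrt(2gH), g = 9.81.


u = 0.97 * sqrt(2*9.81*270.2) = 70.6259 m/s
D = 60 * 70.6259 / (pi * 367) = 3.6754 m


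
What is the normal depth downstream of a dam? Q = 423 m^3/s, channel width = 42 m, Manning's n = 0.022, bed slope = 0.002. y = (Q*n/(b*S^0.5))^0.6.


y = (423 * 0.022 / (42 * 0.002^0.5))^0.6 = 2.6122 m


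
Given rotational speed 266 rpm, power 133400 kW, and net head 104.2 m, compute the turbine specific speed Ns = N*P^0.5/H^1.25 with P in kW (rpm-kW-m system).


Ns = 266 * 133400^0.5 / 104.2^1.25 = 291.8266


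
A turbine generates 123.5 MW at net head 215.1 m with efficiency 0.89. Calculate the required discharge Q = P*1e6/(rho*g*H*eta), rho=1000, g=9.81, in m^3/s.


Q = 123.5 * 1e6 / (1000 * 9.81 * 215.1 * 0.89) = 65.7609 m^3/s


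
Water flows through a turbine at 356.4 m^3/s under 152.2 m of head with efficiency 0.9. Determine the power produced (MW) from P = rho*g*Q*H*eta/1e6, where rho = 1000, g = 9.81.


P = 1000 * 9.81 * 356.4 * 152.2 * 0.9 / 1e6 = 478.9210 MW


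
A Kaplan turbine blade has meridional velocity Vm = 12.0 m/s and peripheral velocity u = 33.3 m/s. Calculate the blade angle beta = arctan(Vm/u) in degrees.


beta = arctan(12.0 / 33.3) = 19.8172 degrees


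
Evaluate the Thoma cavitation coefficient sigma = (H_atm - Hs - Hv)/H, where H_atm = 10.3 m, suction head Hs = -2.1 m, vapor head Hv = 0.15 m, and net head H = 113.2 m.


sigma = (10.3 - (-2.1) - 0.15) / 113.2 = 0.1082


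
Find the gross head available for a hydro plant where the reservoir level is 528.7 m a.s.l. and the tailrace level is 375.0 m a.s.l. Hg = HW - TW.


Hg = 528.7 - 375.0 = 153.7000 m


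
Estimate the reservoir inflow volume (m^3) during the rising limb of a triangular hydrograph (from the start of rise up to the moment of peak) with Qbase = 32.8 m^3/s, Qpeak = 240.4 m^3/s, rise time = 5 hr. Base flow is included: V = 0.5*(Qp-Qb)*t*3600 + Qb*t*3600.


V = 0.5*(240.4 - 32.8)*5*3600 + 32.8*5*3600 = 2.4588e+06 m^3


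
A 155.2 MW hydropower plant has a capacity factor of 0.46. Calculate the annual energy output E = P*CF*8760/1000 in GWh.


E = 155.2 * 0.46 * 8760 / 1000 = 625.3939 GWh


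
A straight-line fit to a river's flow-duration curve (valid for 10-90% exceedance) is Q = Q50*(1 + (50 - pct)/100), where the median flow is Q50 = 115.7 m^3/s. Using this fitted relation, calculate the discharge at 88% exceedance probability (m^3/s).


Q = 115.7 * (1 + (50 - 88)/100) = 71.7340 m^3/s


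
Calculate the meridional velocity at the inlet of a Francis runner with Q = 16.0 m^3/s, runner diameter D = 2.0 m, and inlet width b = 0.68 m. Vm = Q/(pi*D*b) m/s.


Vm = 16.0 / (pi * 2.0 * 0.68) = 3.7448 m/s


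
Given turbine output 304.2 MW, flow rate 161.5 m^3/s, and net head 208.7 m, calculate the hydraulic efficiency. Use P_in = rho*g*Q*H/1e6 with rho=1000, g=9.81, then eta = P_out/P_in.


P_in = 1000 * 9.81 * 161.5 * 208.7 / 1e6 = 330.6465 MW
eta = 304.2 / 330.6465 = 0.9200


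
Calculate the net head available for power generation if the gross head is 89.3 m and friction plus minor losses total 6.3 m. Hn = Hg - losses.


Hn = 89.3 - 6.3 = 83.0000 m


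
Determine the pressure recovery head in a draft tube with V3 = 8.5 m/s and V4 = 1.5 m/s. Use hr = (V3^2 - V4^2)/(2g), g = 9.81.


hr = (8.5^2 - 1.5^2) / (2*9.81) = 3.5678 m


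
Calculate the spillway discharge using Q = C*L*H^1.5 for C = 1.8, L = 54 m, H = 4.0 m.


Q = 1.8 * 54 * 4.0^1.5 = 777.6000 m^3/s


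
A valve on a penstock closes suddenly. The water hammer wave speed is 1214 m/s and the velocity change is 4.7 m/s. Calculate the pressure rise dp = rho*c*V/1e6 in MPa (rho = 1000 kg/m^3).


dp = 1000 * 1214 * 4.7 / 1e6 = 5.7058 MPa


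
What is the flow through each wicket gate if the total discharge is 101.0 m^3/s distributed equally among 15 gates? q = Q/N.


q = 101.0 / 15 = 6.7333 m^3/s


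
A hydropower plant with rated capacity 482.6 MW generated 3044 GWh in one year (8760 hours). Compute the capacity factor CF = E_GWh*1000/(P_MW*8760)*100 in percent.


CF = 3044 * 1000 / (482.6 * 8760) * 100 = 72.0034 %


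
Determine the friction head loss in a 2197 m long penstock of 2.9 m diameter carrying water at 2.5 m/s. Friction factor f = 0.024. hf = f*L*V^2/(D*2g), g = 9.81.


hf = 0.024 * 2197 * 2.5^2 / (2.9 * 2 * 9.81) = 5.7919 m


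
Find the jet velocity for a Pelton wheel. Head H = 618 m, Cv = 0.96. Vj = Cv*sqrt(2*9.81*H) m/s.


Vj = 0.96 * sqrt(2*9.81*618) = 105.7097 m/s


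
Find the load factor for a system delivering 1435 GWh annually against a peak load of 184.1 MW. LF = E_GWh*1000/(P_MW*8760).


LF = 1435 * 1000 / (184.1 * 8760) = 0.8898


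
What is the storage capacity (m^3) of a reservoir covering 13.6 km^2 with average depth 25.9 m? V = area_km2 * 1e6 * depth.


V = 13.6 * 1e6 * 25.9 = 3.5224e+08 m^3


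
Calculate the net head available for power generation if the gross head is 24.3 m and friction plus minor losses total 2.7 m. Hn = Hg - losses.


Hn = 24.3 - 2.7 = 21.6000 m


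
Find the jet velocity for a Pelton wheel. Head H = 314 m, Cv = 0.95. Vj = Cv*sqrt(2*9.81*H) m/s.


Vj = 0.95 * sqrt(2*9.81*314) = 74.5655 m/s


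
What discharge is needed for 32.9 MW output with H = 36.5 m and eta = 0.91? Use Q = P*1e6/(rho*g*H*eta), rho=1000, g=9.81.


Q = 32.9 * 1e6 / (1000 * 9.81 * 36.5 * 0.91) = 100.9701 m^3/s


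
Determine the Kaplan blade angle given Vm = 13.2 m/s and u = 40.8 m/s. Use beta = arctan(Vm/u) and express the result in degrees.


beta = arctan(13.2 / 40.8) = 17.9279 degrees


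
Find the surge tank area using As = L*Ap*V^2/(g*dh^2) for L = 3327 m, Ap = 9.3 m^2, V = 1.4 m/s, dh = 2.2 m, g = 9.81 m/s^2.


As = 3327 * 9.3 * 1.4^2 / (9.81 * 2.2^2) = 1277.2545 m^2


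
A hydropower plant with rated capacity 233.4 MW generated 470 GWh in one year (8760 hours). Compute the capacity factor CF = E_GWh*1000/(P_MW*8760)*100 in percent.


CF = 470 * 1000 / (233.4 * 8760) * 100 = 22.9876 %


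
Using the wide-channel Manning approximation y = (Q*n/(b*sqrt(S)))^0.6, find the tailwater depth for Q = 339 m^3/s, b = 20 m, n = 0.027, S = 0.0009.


y = (339 * 0.027 / (20 * 0.0009^0.5))^0.6 = 5.1292 m


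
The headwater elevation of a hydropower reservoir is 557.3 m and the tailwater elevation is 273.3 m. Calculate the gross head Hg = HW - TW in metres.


Hg = 557.3 - 273.3 = 284.0000 m


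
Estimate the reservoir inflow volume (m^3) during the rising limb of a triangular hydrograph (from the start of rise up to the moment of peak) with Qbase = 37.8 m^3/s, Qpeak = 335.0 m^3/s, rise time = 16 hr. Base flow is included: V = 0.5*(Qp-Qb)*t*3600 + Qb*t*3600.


V = 0.5*(335.0 - 37.8)*16*3600 + 37.8*16*3600 = 1.0737e+07 m^3


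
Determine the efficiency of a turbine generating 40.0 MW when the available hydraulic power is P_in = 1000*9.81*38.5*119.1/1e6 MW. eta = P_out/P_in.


P_in = 1000 * 9.81 * 38.5 * 119.1 / 1e6 = 44.9823 MW
eta = 40.0 / 44.9823 = 0.8892


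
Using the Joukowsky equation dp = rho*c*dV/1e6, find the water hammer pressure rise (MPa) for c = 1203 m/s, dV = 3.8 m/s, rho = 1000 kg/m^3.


dp = 1000 * 1203 * 3.8 / 1e6 = 4.5714 MPa


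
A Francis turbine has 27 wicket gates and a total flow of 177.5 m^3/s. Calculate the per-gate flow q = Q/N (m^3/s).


q = 177.5 / 27 = 6.5741 m^3/s


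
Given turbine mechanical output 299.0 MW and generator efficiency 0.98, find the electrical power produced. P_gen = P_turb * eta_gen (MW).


P_gen = 299.0 * 0.98 = 293.0200 MW


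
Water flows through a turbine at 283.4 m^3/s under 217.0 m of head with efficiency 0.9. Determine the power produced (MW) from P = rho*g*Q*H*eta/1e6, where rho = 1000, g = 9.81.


P = 1000 * 9.81 * 283.4 * 217.0 * 0.9 / 1e6 = 542.9641 MW


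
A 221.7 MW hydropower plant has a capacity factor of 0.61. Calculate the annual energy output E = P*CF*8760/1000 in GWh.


E = 221.7 * 0.61 * 8760 / 1000 = 1184.6761 GWh


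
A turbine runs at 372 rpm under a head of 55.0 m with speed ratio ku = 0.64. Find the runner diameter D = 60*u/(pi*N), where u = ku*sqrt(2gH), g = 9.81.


u = 0.64 * sqrt(2*9.81*55.0) = 21.0238 m/s
D = 60 * 21.0238 / (pi * 372) = 1.0794 m


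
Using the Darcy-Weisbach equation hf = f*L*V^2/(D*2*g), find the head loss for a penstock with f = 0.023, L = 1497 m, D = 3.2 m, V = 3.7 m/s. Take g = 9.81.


hf = 0.023 * 1497 * 3.7^2 / (3.2 * 2 * 9.81) = 7.5077 m


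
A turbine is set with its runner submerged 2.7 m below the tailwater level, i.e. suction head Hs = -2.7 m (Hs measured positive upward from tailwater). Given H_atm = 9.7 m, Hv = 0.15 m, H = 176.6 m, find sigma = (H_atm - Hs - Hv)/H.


sigma = (9.7 - (-2.7) - 0.15) / 176.6 = 0.0694


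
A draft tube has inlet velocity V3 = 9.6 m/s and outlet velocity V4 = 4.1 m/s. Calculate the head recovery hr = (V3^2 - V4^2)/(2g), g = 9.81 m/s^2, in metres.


hr = (9.6^2 - 4.1^2) / (2*9.81) = 3.8405 m


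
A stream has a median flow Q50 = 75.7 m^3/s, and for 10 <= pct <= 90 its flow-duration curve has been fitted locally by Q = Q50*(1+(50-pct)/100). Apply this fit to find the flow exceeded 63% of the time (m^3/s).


Q = 75.7 * (1 + (50 - 63)/100) = 65.8590 m^3/s


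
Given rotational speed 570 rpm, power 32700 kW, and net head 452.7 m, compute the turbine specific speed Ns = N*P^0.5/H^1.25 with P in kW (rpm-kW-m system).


Ns = 570 * 32700^0.5 / 452.7^1.25 = 49.3612


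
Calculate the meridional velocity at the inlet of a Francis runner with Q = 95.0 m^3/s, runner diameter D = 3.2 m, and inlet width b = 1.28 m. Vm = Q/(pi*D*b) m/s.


Vm = 95.0 / (pi * 3.2 * 1.28) = 7.3827 m/s


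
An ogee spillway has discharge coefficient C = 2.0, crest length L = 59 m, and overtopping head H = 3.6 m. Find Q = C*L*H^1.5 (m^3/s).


Q = 2.0 * 59 * 3.6^1.5 = 806.0013 m^3/s


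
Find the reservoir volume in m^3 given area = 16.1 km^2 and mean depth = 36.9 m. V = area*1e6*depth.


V = 16.1 * 1e6 * 36.9 = 5.9409e+08 m^3


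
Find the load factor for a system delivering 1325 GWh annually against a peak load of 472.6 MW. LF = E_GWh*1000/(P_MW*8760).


LF = 1325 * 1000 / (472.6 * 8760) = 0.3201


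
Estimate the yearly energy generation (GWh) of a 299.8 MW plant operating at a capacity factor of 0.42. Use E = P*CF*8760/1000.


E = 299.8 * 0.42 * 8760 / 1000 = 1103.0242 GWh


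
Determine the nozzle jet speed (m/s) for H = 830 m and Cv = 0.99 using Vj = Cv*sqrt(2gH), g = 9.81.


Vj = 0.99 * sqrt(2*9.81*830) = 126.3350 m/s


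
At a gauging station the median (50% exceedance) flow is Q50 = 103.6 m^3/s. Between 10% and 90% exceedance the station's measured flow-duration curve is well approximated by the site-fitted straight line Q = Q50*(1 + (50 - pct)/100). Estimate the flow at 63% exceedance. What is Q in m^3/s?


Q = 103.6 * (1 + (50 - 63)/100) = 90.1320 m^3/s


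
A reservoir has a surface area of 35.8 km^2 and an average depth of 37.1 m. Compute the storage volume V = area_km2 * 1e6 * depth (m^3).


V = 35.8 * 1e6 * 37.1 = 1.3282e+09 m^3


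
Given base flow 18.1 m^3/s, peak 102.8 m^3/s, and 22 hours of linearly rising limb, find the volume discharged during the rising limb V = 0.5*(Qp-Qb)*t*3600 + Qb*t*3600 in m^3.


V = 0.5*(102.8 - 18.1)*22*3600 + 18.1*22*3600 = 4.7876e+06 m^3


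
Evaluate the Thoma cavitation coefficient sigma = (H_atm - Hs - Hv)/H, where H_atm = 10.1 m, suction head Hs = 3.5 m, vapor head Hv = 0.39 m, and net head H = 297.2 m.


sigma = (10.1 - 3.5 - 0.39) / 297.2 = 0.0209


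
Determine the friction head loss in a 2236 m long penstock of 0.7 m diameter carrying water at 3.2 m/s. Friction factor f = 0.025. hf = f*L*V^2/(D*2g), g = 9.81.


hf = 0.025 * 2236 * 3.2^2 / (0.7 * 2 * 9.81) = 41.6788 m


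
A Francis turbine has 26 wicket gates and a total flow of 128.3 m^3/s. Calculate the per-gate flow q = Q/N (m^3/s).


q = 128.3 / 26 = 4.9346 m^3/s


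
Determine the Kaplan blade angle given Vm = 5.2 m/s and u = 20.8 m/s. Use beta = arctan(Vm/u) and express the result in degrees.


beta = arctan(5.2 / 20.8) = 14.0362 degrees


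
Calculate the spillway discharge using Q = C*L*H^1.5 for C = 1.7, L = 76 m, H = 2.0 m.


Q = 1.7 * 76 * 2.0^1.5 = 365.4328 m^3/s


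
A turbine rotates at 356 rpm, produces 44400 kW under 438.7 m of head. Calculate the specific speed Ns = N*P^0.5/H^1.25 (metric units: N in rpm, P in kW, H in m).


Ns = 356 * 44400^0.5 / 438.7^1.25 = 37.3622


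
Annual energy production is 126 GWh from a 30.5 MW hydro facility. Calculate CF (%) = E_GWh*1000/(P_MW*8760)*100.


CF = 126 * 1000 / (30.5 * 8760) * 100 = 47.1592 %


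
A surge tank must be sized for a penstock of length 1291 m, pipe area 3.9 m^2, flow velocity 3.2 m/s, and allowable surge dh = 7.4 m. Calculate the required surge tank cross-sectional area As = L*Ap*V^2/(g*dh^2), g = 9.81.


As = 1291 * 3.9 * 3.2^2 / (9.81 * 7.4^2) = 95.9751 m^2


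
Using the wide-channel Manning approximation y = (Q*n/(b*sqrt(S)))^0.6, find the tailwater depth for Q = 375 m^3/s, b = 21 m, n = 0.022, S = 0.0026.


y = (375 * 0.022 / (21 * 0.0026^0.5))^0.6 = 3.4045 m


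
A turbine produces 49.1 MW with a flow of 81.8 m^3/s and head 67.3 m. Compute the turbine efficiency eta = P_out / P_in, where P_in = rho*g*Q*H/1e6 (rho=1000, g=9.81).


P_in = 1000 * 9.81 * 81.8 * 67.3 / 1e6 = 54.0054 MW
eta = 49.1 / 54.0054 = 0.9092


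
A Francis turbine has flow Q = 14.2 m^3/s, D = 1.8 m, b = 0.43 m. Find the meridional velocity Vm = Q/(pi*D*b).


Vm = 14.2 / (pi * 1.8 * 0.43) = 5.8398 m/s


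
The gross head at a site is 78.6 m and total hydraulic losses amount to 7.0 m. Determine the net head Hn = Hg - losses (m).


Hn = 78.6 - 7.0 = 71.6000 m


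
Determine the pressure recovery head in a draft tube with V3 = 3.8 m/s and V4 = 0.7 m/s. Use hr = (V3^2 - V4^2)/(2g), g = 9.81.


hr = (3.8^2 - 0.7^2) / (2*9.81) = 0.7110 m


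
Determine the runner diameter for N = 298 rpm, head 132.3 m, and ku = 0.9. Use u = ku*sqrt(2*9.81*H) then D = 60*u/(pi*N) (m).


u = 0.9 * sqrt(2*9.81*132.3) = 45.8534 m/s
D = 60 * 45.8534 / (pi * 298) = 2.9387 m


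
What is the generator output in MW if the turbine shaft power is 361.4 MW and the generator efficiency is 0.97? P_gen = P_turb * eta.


P_gen = 361.4 * 0.97 = 350.5580 MW


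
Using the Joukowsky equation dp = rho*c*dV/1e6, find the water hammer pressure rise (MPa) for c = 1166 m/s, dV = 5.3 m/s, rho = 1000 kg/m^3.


dp = 1000 * 1166 * 5.3 / 1e6 = 6.1798 MPa


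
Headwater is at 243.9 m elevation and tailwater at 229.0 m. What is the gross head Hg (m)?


Hg = 243.9 - 229.0 = 14.9000 m


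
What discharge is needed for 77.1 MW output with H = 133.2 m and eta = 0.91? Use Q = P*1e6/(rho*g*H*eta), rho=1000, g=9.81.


Q = 77.1 * 1e6 / (1000 * 9.81 * 133.2 * 0.91) = 64.8395 m^3/s


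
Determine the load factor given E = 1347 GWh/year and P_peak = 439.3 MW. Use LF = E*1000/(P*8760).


LF = 1347 * 1000 / (439.3 * 8760) = 0.3500


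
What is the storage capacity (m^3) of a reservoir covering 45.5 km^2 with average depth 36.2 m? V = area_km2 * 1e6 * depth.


V = 45.5 * 1e6 * 36.2 = 1.6471e+09 m^3


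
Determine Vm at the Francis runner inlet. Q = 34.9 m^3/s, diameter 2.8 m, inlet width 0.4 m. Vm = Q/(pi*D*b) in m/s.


Vm = 34.9 / (pi * 2.8 * 0.4) = 9.9188 m/s


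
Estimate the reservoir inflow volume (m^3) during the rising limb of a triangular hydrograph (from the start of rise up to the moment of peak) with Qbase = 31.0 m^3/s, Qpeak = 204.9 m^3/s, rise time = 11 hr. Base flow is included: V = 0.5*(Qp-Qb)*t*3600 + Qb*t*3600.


V = 0.5*(204.9 - 31.0)*11*3600 + 31.0*11*3600 = 4.6708e+06 m^3


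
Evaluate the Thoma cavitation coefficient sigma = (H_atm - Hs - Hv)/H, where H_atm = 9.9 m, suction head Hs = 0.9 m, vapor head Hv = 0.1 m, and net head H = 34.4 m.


sigma = (9.9 - 0.9 - 0.1) / 34.4 = 0.2587


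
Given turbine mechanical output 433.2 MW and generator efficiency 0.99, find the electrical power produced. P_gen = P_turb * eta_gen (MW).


P_gen = 433.2 * 0.99 = 428.8680 MW


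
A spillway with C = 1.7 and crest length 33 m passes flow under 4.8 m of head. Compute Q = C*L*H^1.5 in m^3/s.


Q = 1.7 * 33 * 4.8^1.5 = 589.9629 m^3/s


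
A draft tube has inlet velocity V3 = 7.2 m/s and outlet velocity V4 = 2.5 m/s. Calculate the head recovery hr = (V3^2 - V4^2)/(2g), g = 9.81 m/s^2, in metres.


hr = (7.2^2 - 2.5^2) / (2*9.81) = 2.3236 m


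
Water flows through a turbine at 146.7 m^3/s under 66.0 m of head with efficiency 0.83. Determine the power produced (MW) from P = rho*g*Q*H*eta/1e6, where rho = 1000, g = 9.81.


P = 1000 * 9.81 * 146.7 * 66.0 * 0.83 / 1e6 = 78.8354 MW


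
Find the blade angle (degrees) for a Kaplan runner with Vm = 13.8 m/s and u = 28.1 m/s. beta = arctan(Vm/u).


beta = arctan(13.8 / 28.1) = 26.1558 degrees


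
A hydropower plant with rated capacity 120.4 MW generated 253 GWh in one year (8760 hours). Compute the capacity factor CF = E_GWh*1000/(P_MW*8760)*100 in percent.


CF = 253 * 1000 / (120.4 * 8760) * 100 = 23.9878 %


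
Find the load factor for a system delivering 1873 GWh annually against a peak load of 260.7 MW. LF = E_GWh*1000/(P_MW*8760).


LF = 1873 * 1000 / (260.7 * 8760) = 0.8201


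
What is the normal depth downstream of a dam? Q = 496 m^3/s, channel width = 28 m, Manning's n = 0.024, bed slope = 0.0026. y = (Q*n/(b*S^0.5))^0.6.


y = (496 * 0.024 / (28 * 0.0026^0.5))^0.6 = 3.5697 m


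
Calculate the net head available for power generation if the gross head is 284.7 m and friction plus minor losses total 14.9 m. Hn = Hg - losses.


Hn = 284.7 - 14.9 = 269.8000 m


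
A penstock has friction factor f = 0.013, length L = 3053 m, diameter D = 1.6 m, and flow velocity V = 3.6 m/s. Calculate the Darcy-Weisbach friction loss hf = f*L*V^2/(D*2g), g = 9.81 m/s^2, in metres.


hf = 0.013 * 3053 * 3.6^2 / (1.6 * 2 * 9.81) = 16.3854 m


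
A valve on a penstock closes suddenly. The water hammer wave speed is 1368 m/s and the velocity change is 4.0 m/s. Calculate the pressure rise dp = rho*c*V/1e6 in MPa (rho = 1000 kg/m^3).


dp = 1000 * 1368 * 4.0 / 1e6 = 5.4720 MPa


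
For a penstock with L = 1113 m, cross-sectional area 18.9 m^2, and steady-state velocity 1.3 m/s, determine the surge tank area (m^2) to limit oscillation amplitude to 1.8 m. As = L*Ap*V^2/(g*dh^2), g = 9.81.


As = 1113 * 18.9 * 1.3^2 / (9.81 * 1.8^2) = 1118.4837 m^2


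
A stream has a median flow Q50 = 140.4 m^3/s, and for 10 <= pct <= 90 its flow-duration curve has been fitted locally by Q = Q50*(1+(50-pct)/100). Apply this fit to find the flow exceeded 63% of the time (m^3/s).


Q = 140.4 * (1 + (50 - 63)/100) = 122.1480 m^3/s


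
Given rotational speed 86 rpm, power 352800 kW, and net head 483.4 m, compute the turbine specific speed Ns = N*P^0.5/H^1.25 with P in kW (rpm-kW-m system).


Ns = 86 * 352800^0.5 / 483.4^1.25 = 22.5361


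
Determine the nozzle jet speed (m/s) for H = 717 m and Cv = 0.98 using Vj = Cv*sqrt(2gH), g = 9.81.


Vj = 0.98 * sqrt(2*9.81*717) = 116.2345 m/s


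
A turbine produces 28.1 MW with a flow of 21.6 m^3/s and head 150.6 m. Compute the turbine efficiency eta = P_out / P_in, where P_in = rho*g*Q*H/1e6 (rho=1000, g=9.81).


P_in = 1000 * 9.81 * 21.6 * 150.6 / 1e6 = 31.9115 MW
eta = 28.1 / 31.9115 = 0.8806


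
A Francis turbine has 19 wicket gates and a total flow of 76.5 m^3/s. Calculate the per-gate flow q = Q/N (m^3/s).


q = 76.5 / 19 = 4.0263 m^3/s


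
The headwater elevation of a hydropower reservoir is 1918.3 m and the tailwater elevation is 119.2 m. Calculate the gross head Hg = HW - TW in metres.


Hg = 1918.3 - 119.2 = 1799.1000 m


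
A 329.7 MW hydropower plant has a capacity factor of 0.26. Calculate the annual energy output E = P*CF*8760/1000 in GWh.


E = 329.7 * 0.26 * 8760 / 1000 = 750.9247 GWh


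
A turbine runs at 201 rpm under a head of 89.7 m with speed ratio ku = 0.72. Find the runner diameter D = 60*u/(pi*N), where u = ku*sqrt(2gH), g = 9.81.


u = 0.72 * sqrt(2*9.81*89.7) = 30.2050 m/s
D = 60 * 30.2050 / (pi * 201) = 2.8700 m


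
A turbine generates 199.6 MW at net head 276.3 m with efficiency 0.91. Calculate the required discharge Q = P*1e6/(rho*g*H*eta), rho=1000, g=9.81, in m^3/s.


Q = 199.6 * 1e6 / (1000 * 9.81 * 276.3 * 0.91) = 80.9225 m^3/s


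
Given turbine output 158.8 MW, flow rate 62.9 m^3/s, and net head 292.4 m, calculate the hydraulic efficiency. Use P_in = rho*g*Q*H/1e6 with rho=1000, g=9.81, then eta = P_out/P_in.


P_in = 1000 * 9.81 * 62.9 * 292.4 / 1e6 = 180.4251 MW
eta = 158.8 / 180.4251 = 0.8801


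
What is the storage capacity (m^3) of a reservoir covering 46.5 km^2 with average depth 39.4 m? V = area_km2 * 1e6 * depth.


V = 46.5 * 1e6 * 39.4 = 1.8321e+09 m^3


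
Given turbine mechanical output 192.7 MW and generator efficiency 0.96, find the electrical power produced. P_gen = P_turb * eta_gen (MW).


P_gen = 192.7 * 0.96 = 184.9920 MW


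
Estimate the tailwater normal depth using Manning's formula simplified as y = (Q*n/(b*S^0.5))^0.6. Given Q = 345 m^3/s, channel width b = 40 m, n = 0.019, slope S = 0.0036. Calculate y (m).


y = (345 * 0.019 / (40 * 0.0036^0.5))^0.6 = 1.8273 m


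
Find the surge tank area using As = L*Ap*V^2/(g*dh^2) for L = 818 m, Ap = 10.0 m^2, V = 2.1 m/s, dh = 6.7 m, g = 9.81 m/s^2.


As = 818 * 10.0 * 2.1^2 / (9.81 * 6.7^2) = 81.9169 m^2


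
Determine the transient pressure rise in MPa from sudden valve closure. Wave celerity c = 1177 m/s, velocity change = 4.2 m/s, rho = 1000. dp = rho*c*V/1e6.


dp = 1000 * 1177 * 4.2 / 1e6 = 4.9434 MPa


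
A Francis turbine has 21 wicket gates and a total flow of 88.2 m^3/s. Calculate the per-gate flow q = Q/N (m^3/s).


q = 88.2 / 21 = 4.2000 m^3/s


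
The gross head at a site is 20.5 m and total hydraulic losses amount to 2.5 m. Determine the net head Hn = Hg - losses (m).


Hn = 20.5 - 2.5 = 18.0000 m


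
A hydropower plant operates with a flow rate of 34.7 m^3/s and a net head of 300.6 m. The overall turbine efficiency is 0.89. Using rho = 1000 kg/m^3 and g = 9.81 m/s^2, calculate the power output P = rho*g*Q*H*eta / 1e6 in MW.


P = 1000 * 9.81 * 34.7 * 300.6 * 0.89 / 1e6 = 91.0704 MW


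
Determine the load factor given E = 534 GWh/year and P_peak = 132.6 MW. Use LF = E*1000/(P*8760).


LF = 534 * 1000 / (132.6 * 8760) = 0.4597


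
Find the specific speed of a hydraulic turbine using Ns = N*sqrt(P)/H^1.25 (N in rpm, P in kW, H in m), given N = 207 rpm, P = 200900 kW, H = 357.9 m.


Ns = 207 * 200900^0.5 / 357.9^1.25 = 59.6016


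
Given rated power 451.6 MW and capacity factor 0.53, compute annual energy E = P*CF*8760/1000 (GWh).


E = 451.6 * 0.53 * 8760 / 1000 = 2096.6885 GWh


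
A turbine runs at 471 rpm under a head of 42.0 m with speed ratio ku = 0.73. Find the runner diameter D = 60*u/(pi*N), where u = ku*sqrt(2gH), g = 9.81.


u = 0.73 * sqrt(2*9.81*42.0) = 20.9555 m/s
D = 60 * 20.9555 / (pi * 471) = 0.8497 m


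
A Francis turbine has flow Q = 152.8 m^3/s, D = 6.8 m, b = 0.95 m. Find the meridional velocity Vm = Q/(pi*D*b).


Vm = 152.8 / (pi * 6.8 * 0.95) = 7.5291 m/s


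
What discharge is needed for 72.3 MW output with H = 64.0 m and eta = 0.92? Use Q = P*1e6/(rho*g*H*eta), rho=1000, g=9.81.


Q = 72.3 * 1e6 / (1000 * 9.81 * 64.0 * 0.92) = 125.1704 m^3/s


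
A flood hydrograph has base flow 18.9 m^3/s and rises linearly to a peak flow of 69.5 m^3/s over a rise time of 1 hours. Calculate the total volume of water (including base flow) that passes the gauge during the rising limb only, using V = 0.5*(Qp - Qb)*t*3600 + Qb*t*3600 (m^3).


V = 0.5*(69.5 - 18.9)*1*3600 + 18.9*1*3600 = 159120.0000 m^3


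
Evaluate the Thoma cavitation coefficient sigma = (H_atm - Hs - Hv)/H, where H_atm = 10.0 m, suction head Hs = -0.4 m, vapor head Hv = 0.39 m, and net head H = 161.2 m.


sigma = (10.0 - (-0.4) - 0.39) / 161.2 = 0.0621


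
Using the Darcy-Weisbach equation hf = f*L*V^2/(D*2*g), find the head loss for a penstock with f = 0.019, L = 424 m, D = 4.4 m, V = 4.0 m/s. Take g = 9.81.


hf = 0.019 * 424 * 4.0^2 / (4.4 * 2 * 9.81) = 1.4931 m


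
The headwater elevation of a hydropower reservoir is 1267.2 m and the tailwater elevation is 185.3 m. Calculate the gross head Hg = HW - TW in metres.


Hg = 1267.2 - 185.3 = 1081.9000 m


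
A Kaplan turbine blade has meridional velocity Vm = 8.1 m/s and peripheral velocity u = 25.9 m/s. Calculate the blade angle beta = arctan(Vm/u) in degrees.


beta = arctan(8.1 / 25.9) = 17.3666 degrees


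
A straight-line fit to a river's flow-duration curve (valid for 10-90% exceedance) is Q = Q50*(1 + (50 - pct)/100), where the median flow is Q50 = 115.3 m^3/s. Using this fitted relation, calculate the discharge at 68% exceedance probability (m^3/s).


Q = 115.3 * (1 + (50 - 68)/100) = 94.5460 m^3/s


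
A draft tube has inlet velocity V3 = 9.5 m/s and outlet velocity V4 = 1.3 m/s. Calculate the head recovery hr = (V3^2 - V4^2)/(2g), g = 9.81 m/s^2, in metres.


hr = (9.5^2 - 1.3^2) / (2*9.81) = 4.5138 m


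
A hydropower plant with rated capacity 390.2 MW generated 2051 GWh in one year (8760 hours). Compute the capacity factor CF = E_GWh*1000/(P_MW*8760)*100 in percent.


CF = 2051 * 1000 / (390.2 * 8760) * 100 = 60.0032 %


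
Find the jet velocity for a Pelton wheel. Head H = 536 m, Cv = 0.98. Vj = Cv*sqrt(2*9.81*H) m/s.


Vj = 0.98 * sqrt(2*9.81*536) = 100.4981 m/s


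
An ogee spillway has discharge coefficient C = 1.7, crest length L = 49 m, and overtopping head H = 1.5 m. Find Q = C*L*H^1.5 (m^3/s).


Q = 1.7 * 49 * 1.5^1.5 = 153.0319 m^3/s


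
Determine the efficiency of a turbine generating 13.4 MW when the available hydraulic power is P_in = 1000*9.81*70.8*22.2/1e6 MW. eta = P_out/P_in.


P_in = 1000 * 9.81 * 70.8 * 22.2 / 1e6 = 15.4190 MW
eta = 13.4 / 15.4190 = 0.8691


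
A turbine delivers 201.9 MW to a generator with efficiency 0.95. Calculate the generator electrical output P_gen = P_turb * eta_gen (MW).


P_gen = 201.9 * 0.95 = 191.8050 MW


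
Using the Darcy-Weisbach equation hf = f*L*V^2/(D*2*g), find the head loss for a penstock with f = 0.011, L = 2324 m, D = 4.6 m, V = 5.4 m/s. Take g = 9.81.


hf = 0.011 * 2324 * 5.4^2 / (4.6 * 2 * 9.81) = 8.2596 m


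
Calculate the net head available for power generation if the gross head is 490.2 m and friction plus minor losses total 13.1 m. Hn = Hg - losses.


Hn = 490.2 - 13.1 = 477.1000 m


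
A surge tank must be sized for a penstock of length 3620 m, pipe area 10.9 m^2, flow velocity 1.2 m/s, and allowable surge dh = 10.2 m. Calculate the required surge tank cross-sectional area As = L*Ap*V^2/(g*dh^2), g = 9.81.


As = 3620 * 10.9 * 1.2^2 / (9.81 * 10.2^2) = 55.6709 m^2


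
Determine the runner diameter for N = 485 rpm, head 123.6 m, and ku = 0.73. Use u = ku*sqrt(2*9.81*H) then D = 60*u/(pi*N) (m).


u = 0.73 * sqrt(2*9.81*123.6) = 35.9486 m/s
D = 60 * 35.9486 / (pi * 485) = 1.4156 m


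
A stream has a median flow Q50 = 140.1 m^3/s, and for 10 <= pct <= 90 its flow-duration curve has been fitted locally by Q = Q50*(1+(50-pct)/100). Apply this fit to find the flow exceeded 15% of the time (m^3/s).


Q = 140.1 * (1 + (50 - 15)/100) = 189.1350 m^3/s


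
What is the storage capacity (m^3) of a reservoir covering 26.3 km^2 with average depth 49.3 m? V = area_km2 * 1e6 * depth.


V = 26.3 * 1e6 * 49.3 = 1.2966e+09 m^3


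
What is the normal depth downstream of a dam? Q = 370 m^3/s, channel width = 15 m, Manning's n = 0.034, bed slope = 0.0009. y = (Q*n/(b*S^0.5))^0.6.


y = (370 * 0.034 / (15 * 0.0009^0.5))^0.6 = 7.3770 m


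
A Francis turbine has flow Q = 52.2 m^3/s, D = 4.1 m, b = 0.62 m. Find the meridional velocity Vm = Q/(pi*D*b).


Vm = 52.2 / (pi * 4.1 * 0.62) = 6.5365 m/s


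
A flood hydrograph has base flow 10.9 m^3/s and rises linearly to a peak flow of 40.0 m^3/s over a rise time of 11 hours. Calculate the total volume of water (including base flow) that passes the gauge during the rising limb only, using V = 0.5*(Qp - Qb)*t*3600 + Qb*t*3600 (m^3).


V = 0.5*(40.0 - 10.9)*11*3600 + 10.9*11*3600 = 1.0078e+06 m^3
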